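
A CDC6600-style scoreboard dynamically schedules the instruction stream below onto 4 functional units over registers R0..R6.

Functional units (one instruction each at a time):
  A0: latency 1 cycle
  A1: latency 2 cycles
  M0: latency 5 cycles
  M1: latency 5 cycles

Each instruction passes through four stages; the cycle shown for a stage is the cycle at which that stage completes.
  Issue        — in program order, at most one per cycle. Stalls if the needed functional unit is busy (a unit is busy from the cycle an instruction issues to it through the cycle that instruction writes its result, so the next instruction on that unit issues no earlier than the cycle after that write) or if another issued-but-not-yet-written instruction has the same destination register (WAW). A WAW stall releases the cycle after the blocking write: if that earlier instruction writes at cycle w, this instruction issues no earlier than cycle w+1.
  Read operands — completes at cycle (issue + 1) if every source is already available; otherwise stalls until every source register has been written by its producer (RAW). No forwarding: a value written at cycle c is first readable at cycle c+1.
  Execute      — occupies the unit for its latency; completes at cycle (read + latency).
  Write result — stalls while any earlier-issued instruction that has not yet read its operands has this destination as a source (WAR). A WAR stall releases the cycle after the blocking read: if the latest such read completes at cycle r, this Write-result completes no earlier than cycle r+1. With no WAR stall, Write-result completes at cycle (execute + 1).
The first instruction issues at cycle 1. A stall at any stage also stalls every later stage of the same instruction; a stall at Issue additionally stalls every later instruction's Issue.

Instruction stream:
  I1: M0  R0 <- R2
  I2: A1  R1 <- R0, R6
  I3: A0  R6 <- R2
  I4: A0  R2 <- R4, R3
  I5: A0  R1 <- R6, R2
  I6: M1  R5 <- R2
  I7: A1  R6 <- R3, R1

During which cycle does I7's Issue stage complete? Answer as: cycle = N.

cycle = 17

I1 -> (1, 2, 7, 8)
I2 -> (2, 9, 11, 12)  // RAW R0: wait I1 write@8
I3 -> (3, 4, 5, 10)  // WAR R6: wait I2 read@9
I4 -> (11, 12, 13, 14)  // struct: A0 busy until I3 writes@10
I5 -> (15, 16, 17, 18)  // struct: A0 busy until I4 writes@14
I6 -> (16, 17, 22, 23)
I7 -> (17, 19, 21, 22)  // RAW R1: wait I5 write@18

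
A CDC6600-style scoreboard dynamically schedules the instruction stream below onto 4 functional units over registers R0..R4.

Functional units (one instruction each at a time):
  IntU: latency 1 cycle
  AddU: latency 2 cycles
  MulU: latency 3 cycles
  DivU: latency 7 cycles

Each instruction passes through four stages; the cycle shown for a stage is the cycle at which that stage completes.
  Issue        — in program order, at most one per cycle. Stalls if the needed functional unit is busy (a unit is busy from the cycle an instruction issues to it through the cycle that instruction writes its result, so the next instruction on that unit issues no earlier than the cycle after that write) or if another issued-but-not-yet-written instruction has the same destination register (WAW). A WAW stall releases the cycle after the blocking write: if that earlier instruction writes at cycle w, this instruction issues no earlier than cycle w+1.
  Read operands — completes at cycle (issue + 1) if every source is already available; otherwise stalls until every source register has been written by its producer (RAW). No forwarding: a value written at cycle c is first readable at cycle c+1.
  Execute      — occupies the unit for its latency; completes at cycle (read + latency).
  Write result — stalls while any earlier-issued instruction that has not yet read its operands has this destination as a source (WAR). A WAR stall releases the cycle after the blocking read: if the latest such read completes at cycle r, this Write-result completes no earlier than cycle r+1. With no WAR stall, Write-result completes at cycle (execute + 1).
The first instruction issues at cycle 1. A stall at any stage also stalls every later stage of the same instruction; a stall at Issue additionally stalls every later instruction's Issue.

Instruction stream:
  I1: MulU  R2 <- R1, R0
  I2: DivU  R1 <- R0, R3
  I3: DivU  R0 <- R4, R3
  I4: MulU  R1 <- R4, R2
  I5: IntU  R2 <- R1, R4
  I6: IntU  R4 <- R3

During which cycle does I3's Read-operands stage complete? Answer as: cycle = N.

cycle = 13

[1] I1→MulU
[2] I1 RO · I2→DivU
[3] I2 RO
[5] I1 EX
[6] I1 WR R2
[10] I2 EX
[11] I2 WR R1
[12] I3→DivU
[13] I3 RO · I4→MulU
[14] I4 RO · I5→IntU
[17] I4 EX
[18] I4 WR R1
[19] I5 RO
[20] I3 EX · I5 EX
[21] I3 WR R0 · I5 WR R2
[22] I6→IntU
[23] I6 RO
[24] I6 EX
[25] I6 WR R4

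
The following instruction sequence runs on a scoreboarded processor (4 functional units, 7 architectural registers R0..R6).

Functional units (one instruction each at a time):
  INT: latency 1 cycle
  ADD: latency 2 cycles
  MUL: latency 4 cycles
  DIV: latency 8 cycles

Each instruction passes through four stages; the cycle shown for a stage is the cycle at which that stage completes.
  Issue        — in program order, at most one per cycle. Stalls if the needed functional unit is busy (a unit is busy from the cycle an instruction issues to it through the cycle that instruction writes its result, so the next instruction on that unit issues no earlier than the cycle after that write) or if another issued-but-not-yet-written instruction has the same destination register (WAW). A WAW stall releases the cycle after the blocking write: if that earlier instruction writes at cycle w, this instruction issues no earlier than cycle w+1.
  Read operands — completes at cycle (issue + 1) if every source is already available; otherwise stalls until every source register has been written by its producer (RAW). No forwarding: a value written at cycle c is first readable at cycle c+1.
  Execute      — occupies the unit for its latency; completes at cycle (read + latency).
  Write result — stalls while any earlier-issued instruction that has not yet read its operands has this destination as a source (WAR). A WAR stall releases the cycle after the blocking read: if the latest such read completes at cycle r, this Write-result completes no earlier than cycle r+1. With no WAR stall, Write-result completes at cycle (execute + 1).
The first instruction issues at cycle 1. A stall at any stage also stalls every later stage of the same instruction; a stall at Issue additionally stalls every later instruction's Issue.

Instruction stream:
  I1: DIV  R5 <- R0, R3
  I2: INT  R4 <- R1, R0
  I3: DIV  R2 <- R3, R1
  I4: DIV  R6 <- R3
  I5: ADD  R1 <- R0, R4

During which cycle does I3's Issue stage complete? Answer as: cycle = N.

cycle = 12

c1: I1 issues→DIV
c2: I1 reads; I2 issues→INT
c3: I2 reads
c4: I2 exec-done
c5: I2 writes R4
c10: I1 exec-done
c11: I1 writes R5
c12: I3 issues→DIV
c13: I3 reads
c21: I3 exec-done
c22: I3 writes R2
c23: I4 issues→DIV
c24: I4 reads; I5 issues→ADD
c25: I5 reads
c27: I5 exec-done
c28: I5 writes R1
c32: I4 exec-done
c33: I4 writes R6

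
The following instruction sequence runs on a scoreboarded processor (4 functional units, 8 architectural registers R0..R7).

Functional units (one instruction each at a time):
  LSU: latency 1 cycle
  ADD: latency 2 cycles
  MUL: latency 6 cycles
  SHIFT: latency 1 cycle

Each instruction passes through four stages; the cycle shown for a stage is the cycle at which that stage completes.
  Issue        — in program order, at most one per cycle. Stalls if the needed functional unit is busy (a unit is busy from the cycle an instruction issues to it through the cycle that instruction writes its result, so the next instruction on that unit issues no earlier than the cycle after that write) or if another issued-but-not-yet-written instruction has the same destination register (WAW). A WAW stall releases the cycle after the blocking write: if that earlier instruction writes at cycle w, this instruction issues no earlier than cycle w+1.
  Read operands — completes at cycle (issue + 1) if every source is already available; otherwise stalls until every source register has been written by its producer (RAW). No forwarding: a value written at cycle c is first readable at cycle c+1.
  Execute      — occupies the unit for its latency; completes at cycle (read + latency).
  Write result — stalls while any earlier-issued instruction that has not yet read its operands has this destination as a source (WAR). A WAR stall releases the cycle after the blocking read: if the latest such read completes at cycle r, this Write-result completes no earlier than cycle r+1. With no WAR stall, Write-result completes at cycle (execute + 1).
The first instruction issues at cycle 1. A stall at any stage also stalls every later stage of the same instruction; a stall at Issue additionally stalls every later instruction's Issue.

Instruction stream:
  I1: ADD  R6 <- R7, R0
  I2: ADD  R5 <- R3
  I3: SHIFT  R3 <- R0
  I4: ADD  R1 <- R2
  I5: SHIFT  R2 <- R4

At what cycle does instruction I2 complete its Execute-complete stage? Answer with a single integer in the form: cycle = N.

cycle = 9

I1  is:1  ro:2  ex:4  wr:5
I2  is:6  ro:7  ex:9  wr:10  — struct: ADD busy until I1 writes@5
I3  is:7  ro:8  ex:9  wr:10
I4  is:11  ro:12  ex:14  wr:15  — struct: ADD busy until I2 writes@10
I5  is:12  ro:13  ex:14  wr:15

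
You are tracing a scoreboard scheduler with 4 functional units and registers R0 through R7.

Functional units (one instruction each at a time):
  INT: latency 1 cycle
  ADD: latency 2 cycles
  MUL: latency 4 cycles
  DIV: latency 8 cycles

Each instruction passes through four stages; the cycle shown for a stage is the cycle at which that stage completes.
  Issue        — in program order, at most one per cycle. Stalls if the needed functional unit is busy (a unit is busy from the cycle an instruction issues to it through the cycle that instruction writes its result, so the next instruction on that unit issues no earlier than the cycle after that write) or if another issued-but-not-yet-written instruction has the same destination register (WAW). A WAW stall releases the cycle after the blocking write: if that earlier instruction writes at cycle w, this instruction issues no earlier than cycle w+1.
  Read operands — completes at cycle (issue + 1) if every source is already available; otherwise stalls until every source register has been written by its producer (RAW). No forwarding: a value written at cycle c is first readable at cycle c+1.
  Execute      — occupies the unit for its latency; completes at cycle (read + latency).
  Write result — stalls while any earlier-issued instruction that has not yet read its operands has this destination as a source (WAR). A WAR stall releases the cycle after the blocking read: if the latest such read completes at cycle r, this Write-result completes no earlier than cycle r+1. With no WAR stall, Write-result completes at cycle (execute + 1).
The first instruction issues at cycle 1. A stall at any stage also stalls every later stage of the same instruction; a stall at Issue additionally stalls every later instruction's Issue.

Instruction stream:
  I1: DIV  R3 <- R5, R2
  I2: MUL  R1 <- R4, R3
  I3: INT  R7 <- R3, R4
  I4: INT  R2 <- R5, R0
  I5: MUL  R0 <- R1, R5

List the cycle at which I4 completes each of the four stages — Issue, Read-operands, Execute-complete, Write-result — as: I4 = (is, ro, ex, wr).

I4 = (15, 16, 17, 18)

1) issue 1, read 2, done 10, write 11
2) issue 2, read 12, done 16, write 17  <RAW R3: wait I1 write@11>
3) issue 3, read 12, done 13, write 14  <RAW R3: wait I1 write@11>
4) issue 15, read 16, done 17, write 18  <struct: INT busy until I3 writes@14>
5) issue 18, read 19, done 23, write 24  <struct: MUL busy until I2 writes@17>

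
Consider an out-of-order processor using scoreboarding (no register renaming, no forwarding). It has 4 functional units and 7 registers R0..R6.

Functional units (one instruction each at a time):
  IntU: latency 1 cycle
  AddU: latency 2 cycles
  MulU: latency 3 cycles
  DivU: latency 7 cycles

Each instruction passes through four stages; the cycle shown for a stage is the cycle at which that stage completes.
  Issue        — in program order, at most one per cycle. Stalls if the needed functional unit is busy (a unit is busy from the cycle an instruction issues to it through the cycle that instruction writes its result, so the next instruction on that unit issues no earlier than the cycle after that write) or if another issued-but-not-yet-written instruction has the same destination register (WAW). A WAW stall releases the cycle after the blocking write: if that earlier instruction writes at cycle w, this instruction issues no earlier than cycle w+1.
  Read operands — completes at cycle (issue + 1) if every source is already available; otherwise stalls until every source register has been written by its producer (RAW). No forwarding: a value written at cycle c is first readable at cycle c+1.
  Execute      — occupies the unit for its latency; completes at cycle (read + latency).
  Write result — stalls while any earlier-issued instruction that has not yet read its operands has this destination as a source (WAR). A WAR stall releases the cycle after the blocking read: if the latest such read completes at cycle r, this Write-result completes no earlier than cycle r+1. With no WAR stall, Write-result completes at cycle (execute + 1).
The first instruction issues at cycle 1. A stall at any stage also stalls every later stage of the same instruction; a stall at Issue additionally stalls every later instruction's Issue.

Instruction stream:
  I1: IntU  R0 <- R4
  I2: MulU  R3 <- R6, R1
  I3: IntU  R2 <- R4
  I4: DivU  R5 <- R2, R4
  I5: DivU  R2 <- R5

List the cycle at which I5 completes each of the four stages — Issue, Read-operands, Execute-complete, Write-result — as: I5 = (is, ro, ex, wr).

c1: issue I1 (IntU)
c2: I1 read-ops | issue I2 (MulU)
c3: I1 finished on IntU | I2 read-ops
c4: I1→R0
c5: issue I3 (IntU)
c6: I2 finished on MulU | I3 read-ops | issue I4 (DivU)
c7: I2→R3 | I3 finished on IntU
c8: I3→R2
c9: I4 read-ops
c16: I4 finished on DivU
c17: I4→R5
c18: issue I5 (DivU)
c19: I5 read-ops
c26: I5 finished on DivU
c27: I5→R2

I5 = (18, 19, 26, 27)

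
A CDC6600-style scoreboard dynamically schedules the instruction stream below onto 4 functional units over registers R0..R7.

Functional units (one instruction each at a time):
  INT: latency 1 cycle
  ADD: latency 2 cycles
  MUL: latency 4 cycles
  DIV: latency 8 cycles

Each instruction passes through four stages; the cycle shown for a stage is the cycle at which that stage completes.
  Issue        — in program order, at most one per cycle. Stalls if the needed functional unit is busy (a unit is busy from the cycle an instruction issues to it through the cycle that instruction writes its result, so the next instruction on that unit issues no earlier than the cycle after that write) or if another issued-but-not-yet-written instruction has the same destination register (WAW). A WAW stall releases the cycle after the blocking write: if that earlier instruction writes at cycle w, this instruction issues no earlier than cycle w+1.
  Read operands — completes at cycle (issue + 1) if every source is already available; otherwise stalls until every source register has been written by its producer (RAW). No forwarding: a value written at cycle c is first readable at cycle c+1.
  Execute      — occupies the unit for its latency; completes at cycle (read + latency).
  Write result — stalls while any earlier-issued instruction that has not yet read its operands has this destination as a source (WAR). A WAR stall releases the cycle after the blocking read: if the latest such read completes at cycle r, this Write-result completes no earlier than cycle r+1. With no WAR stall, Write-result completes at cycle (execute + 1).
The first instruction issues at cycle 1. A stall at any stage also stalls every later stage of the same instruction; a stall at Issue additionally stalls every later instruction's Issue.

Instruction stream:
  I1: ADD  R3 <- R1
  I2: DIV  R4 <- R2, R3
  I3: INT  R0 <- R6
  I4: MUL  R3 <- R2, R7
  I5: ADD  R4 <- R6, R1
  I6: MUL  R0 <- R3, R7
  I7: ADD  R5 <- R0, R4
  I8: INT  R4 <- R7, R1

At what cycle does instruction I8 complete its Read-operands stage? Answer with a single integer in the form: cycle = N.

c1: I1→ADD
c2: I1 RO; I2→DIV
c3: I3→INT
c4: I1 EX; I3 RO
c5: I1 WR R3; I3 EX
c6: I2 RO; I3 WR R0; I4→MUL
c7: I4 RO
c11: I4 EX
c12: I4 WR R3
c14: I2 EX
c15: I2 WR R4
c16: I5→ADD
c17: I5 RO; I6→MUL
c18: I6 RO
c19: I5 EX
c20: I5 WR R4
c21: I7→ADD
c22: I6 EX; I8→INT
c23: I6 WR R0; I8 RO
c24: I7 RO; I8 EX
c25: I8 WR R4
c26: I7 EX
c27: I7 WR R5

cycle = 23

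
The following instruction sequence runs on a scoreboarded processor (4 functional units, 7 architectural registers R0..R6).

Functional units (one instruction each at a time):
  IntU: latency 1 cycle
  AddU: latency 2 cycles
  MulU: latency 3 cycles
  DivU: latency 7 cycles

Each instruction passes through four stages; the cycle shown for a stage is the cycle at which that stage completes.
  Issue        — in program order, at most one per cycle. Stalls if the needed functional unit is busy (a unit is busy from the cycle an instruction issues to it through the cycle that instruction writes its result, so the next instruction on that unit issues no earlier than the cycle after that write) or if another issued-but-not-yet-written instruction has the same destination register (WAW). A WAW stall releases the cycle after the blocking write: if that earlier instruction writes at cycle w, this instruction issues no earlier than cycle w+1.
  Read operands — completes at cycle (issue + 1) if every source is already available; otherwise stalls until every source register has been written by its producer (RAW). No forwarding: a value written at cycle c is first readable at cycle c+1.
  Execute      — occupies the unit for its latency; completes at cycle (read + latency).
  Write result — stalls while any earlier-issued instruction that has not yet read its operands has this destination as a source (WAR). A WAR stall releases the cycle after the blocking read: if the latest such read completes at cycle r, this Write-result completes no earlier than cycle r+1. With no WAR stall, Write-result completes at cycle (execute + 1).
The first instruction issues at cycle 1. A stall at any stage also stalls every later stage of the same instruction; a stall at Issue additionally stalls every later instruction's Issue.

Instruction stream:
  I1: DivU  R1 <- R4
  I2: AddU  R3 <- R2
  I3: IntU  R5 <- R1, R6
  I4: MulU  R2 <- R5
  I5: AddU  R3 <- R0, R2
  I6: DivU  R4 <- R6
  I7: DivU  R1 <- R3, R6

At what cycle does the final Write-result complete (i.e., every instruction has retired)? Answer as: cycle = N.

[I1] 1/2/9/10
[I2] 2/3/5/6
[I3] 3/11/12/13  (RAW R1: wait I1 write@10)
[I4] 4/14/17/18  (RAW R5: wait I3 write@13)
[I5] 7/19/21/22  (struct: AddU busy until I2 writes@6; RAW R2: wait I4 write@18)
[I6] 11/12/19/20  (struct: DivU busy until I1 writes@10)
[I7] 21/23/30/31  (struct: DivU busy until I6 writes@20; RAW R3: wait I5 write@22)

cycle = 31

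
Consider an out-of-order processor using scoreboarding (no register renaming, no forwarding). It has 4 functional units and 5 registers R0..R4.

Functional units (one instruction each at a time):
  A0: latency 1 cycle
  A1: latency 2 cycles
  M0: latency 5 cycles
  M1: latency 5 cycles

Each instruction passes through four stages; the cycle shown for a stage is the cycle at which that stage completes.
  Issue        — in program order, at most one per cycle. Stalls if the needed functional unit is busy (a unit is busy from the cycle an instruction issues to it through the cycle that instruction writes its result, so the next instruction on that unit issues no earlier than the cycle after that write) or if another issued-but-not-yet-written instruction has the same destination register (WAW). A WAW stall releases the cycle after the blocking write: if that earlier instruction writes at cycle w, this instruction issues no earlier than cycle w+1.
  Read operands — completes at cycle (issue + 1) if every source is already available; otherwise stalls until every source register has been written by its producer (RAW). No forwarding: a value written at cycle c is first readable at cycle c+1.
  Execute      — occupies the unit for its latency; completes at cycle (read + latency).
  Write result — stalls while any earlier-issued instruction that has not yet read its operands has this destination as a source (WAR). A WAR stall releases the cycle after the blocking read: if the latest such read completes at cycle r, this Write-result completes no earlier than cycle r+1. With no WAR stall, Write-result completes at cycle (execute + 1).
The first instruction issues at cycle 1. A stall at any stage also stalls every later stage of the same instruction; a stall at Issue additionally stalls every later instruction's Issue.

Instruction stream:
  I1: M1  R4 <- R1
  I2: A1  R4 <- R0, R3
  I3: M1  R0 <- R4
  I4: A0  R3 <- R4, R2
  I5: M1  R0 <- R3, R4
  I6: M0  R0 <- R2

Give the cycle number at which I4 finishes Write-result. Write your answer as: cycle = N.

cycle = 16

I1 -> (1, 2, 7, 8)
I2 -> (9, 10, 12, 13)  // WAW R4: wait I1 write@8
I3 -> (10, 14, 19, 20)  // RAW R4: wait I2 write@13
I4 -> (11, 14, 15, 16)  // RAW R4: wait I2 write@13
I5 -> (21, 22, 27, 28)  // struct: M1 busy until I3 writes@20
I6 -> (29, 30, 35, 36)  // WAW R0: wait I5 write@28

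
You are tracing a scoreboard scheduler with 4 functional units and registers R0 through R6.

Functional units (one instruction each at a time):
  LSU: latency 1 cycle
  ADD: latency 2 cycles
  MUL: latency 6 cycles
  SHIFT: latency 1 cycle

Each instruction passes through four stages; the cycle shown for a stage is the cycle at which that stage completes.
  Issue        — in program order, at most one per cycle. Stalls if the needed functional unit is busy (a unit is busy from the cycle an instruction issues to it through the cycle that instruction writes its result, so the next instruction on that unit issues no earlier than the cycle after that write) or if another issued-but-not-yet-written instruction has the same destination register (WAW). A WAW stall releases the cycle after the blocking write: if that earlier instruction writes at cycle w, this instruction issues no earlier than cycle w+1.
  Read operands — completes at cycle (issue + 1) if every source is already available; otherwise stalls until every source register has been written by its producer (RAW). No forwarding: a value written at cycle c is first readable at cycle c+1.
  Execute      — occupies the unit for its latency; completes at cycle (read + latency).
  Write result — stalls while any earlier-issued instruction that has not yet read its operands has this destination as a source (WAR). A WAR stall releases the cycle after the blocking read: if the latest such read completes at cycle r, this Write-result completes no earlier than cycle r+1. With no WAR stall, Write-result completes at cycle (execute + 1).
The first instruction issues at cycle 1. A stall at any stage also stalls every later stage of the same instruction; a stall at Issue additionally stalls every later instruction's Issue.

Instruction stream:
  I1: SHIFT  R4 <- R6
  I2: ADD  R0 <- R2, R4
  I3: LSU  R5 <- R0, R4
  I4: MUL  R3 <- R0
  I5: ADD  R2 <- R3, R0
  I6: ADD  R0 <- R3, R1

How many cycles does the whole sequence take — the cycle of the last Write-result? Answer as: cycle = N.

[1] I1 dispatched to SHIFT
[2] I1 operands ready; I2 dispatched to ADD
[3] I1 complete; I3 dispatched to LSU
[4] R4←I1; I4 dispatched to MUL
[5] I2 operands ready
[7] I2 complete
[8] R0←I2
[9] I3 operands ready; I4 operands ready; I5 dispatched to ADD
[10] I3 complete
[11] R5←I3
[15] I4 complete
[16] R3←I4
[17] I5 operands ready
[19] I5 complete
[20] R2←I5
[21] I6 dispatched to ADD
[22] I6 operands ready
[24] I6 complete
[25] R0←I6

cycle = 25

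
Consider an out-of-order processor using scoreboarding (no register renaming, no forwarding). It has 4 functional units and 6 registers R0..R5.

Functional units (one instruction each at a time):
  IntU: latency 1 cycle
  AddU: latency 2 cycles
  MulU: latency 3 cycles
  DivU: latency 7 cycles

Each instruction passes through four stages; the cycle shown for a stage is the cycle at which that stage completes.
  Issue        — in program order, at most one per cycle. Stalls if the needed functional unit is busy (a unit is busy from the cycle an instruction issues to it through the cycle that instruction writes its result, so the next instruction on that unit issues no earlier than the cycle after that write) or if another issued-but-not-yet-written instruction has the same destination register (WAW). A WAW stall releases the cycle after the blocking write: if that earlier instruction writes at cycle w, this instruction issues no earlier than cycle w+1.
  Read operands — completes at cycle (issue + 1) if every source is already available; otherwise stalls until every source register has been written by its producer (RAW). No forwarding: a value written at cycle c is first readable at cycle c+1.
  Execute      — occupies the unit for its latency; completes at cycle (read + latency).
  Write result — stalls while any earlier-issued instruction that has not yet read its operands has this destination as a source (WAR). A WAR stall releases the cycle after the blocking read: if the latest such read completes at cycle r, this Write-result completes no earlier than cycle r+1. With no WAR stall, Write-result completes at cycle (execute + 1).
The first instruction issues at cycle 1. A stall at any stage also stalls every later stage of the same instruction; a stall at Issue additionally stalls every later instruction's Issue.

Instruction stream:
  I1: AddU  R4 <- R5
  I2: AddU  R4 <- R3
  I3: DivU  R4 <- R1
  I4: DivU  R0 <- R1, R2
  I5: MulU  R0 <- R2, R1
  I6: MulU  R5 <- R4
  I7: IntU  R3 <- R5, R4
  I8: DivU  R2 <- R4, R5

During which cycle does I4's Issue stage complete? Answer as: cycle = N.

c1: I1 issues→AddU
c2: I1 reads
c4: I1 exec-done
c5: I1 writes R4
c6: I2 issues→AddU
c7: I2 reads
c9: I2 exec-done
c10: I2 writes R4
c11: I3 issues→DivU
c12: I3 reads
c19: I3 exec-done
c20: I3 writes R4
c21: I4 issues→DivU
c22: I4 reads
c29: I4 exec-done
c30: I4 writes R0
c31: I5 issues→MulU
c32: I5 reads
c35: I5 exec-done
c36: I5 writes R0
c37: I6 issues→MulU
c38: I6 reads, I7 issues→IntU
c39: I8 issues→DivU
c41: I6 exec-done
c42: I6 writes R5
c43: I7 reads, I8 reads
c44: I7 exec-done
c45: I7 writes R3
c50: I8 exec-done
c51: I8 writes R2

cycle = 21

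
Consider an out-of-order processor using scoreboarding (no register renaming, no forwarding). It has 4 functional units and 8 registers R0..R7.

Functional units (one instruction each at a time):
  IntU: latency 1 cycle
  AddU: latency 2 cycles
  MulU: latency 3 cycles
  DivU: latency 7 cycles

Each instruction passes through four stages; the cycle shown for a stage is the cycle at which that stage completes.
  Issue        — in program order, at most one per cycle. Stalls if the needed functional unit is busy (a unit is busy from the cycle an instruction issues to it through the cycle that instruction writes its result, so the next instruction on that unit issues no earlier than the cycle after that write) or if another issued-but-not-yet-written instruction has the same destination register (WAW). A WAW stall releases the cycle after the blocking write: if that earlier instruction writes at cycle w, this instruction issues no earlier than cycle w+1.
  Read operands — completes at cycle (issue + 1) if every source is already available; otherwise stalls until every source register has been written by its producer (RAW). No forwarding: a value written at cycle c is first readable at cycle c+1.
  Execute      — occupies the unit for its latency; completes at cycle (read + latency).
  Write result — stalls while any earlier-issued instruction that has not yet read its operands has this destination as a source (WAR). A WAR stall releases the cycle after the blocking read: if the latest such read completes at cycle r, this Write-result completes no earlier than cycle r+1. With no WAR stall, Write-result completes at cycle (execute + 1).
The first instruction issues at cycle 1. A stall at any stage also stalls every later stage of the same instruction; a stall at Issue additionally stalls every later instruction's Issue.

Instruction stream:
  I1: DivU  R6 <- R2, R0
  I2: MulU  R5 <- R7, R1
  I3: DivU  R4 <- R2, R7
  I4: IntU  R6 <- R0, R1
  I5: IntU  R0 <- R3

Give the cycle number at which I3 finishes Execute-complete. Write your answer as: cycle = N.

[I1] 1/2/9/10
[I2] 2/3/6/7
[I3] 11/12/19/20  (struct: DivU busy until I1 writes@10)
[I4] 12/13/14/15
[I5] 16/17/18/19  (struct: IntU busy until I4 writes@15)

cycle = 19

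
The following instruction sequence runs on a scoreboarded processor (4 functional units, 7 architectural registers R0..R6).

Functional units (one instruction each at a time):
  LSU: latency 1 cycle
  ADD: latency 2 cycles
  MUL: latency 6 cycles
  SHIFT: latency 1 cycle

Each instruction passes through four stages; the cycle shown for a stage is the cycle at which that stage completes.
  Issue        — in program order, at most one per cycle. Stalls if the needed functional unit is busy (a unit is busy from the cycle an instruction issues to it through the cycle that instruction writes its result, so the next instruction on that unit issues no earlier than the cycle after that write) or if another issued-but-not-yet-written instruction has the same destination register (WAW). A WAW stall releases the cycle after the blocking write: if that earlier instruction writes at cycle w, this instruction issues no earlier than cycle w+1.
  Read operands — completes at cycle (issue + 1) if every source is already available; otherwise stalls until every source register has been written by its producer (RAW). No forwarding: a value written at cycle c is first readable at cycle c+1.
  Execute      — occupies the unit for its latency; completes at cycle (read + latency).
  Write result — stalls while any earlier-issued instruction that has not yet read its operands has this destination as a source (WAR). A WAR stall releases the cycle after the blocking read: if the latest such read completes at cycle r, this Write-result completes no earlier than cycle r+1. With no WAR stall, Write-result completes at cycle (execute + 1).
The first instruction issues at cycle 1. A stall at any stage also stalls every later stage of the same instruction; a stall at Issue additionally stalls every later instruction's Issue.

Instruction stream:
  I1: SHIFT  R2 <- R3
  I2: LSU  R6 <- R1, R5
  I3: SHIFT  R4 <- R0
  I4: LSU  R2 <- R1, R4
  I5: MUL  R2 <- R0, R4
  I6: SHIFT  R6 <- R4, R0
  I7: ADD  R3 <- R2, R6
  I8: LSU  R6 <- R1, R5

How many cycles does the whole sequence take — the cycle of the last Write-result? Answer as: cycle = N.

[1] I1→SHIFT
[2] I1 RO | I2→LSU
[3] I1 EX | I2 RO
[4] I1 WR R2 | I2 EX
[5] I2 WR R6 | I3→SHIFT
[6] I3 RO | I4→LSU
[7] I3 EX
[8] I3 WR R4
[9] I4 RO
[10] I4 EX
[11] I4 WR R2
[12] I5→MUL
[13] I5 RO | I6→SHIFT
[14] I6 RO | I7→ADD
[15] I6 EX
[16] I6 WR R6
[17] I8→LSU
[18] I8 RO
[19] I5 EX | I8 EX
[20] I5 WR R2
[21] I7 RO
[22] I8 WR R6
[23] I7 EX
[24] I7 WR R3

cycle = 24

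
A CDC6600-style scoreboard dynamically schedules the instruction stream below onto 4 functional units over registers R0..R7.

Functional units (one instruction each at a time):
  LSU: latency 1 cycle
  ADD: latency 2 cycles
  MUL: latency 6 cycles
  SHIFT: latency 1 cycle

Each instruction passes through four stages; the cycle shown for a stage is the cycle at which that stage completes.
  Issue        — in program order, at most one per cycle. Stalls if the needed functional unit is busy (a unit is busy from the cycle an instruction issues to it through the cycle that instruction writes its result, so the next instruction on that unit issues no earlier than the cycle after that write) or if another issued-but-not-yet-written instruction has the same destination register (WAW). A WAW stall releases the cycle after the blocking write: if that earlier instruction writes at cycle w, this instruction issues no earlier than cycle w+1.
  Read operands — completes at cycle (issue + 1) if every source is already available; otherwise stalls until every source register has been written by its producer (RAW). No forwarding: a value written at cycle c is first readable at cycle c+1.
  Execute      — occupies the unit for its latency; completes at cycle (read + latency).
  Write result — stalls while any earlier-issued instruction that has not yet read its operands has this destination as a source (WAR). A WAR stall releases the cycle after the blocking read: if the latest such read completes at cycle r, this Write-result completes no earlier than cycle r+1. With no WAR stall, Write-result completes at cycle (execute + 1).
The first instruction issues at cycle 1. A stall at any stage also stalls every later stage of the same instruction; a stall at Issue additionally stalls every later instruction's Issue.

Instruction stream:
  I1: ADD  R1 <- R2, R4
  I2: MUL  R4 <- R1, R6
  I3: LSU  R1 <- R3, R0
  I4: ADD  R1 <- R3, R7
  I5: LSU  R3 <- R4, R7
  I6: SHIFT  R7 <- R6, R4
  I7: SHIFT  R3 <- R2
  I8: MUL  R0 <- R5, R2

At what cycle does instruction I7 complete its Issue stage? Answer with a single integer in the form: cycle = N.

[1] I1 issues→ADD
[2] I1 reads, I2 issues→MUL
[4] I1 exec-done
[5] I1 writes R1
[6] I2 reads, I3 issues→LSU
[7] I3 reads
[8] I3 exec-done
[9] I3 writes R1
[10] I4 issues→ADD
[11] I4 reads, I5 issues→LSU
[12] I2 exec-done, I6 issues→SHIFT
[13] I2 writes R4, I4 exec-done
[14] I4 writes R1, I5 reads, I6 reads
[15] I5 exec-done, I6 exec-done
[16] I5 writes R3, I6 writes R7
[17] I7 issues→SHIFT
[18] I7 reads, I8 issues→MUL
[19] I7 exec-done, I8 reads
[20] I7 writes R3
[25] I8 exec-done
[26] I8 writes R0

cycle = 17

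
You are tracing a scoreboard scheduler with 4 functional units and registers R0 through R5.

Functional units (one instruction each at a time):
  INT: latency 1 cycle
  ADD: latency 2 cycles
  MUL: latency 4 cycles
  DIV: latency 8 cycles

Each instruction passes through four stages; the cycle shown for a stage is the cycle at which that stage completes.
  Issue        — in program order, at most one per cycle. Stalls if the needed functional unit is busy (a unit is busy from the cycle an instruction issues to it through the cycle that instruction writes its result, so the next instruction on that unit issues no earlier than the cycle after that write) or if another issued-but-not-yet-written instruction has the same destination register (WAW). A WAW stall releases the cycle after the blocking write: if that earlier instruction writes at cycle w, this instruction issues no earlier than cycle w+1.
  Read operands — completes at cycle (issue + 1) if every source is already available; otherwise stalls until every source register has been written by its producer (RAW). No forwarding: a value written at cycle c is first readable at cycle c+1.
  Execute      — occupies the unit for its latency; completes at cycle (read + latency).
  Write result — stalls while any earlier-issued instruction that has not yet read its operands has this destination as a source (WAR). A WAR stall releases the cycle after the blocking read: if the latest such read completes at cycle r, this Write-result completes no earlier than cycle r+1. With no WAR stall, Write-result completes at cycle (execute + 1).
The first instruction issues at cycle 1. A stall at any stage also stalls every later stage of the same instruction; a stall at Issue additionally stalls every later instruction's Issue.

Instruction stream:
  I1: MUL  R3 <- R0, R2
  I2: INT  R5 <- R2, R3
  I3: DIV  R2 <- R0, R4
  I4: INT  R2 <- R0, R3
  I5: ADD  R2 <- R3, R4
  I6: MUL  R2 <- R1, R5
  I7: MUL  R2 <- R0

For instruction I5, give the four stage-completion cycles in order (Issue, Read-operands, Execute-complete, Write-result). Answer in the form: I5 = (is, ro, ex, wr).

I5 = (18, 19, 21, 22)

1) issue 1, read 2, done 6, write 7
2) issue 2, read 8, done 9, write 10  <RAW R3: wait I1 write@7>
3) issue 3, read 4, done 12, write 13
4) issue 14, read 15, done 16, write 17  <WAW R2: wait I3 write@13>
5) issue 18, read 19, done 21, write 22  <WAW R2: wait I4 write@17>
6) issue 23, read 24, done 28, write 29  <WAW R2: wait I5 write@22>
7) issue 30, read 31, done 35, write 36  <struct: MUL busy until I6 writes@29>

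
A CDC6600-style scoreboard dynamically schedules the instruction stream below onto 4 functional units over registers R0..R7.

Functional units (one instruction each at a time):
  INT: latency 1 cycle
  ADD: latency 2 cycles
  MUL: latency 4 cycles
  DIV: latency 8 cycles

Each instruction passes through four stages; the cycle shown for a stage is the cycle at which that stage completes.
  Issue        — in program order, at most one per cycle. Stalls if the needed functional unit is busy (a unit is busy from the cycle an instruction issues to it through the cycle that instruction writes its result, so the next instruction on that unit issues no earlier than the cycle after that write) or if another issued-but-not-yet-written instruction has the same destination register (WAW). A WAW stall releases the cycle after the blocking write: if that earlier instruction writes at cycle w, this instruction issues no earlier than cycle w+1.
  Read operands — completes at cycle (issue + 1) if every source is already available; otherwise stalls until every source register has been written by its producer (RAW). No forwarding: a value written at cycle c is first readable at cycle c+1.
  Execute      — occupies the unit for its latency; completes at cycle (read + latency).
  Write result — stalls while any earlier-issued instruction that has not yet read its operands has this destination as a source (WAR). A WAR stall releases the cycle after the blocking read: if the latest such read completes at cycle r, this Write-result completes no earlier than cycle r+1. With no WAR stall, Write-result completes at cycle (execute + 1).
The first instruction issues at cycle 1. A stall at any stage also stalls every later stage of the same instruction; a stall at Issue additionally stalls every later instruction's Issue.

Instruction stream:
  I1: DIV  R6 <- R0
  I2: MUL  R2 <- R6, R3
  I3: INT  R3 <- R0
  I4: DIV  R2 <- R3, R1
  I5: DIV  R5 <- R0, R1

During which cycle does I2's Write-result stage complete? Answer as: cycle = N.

cycle = 17

c1: I1 issues→DIV
c2: I1 reads | I2 issues→MUL
c3: I3 issues→INT
c4: I3 reads
c5: I3 exec-done
c10: I1 exec-done
c11: I1 writes R6
c12: I2 reads
c13: I3 writes R3
c16: I2 exec-done
c17: I2 writes R2
c18: I4 issues→DIV
c19: I4 reads
c27: I4 exec-done
c28: I4 writes R2
c29: I5 issues→DIV
c30: I5 reads
c38: I5 exec-done
c39: I5 writes R5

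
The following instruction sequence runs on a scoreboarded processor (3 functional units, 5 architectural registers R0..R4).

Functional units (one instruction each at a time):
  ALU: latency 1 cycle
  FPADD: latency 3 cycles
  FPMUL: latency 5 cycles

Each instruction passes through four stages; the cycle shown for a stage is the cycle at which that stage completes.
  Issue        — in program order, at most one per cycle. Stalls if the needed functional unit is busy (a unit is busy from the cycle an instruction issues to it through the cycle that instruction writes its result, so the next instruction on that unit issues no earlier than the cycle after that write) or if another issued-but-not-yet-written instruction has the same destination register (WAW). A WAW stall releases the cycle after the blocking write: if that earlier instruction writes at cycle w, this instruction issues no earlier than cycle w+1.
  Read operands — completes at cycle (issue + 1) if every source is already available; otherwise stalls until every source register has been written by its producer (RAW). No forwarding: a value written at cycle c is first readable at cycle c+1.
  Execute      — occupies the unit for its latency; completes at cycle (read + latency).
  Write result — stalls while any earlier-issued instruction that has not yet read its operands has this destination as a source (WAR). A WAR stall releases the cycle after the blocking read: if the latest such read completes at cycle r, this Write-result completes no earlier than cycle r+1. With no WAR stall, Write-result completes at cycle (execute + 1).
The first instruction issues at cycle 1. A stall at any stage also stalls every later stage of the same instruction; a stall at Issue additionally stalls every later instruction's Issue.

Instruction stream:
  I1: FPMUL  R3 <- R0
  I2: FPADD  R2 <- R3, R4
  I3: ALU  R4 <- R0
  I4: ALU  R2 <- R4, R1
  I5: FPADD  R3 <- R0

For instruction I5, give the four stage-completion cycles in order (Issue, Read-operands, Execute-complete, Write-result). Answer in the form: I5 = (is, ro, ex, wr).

[1] I1 issues→FPMUL
[2] I1 reads | I2 issues→FPADD
[3] I3 issues→ALU
[4] I3 reads
[5] I3 exec-done
[7] I1 exec-done
[8] I1 writes R3
[9] I2 reads
[10] I3 writes R4
[12] I2 exec-done
[13] I2 writes R2
[14] I4 issues→ALU
[15] I4 reads | I5 issues→FPADD
[16] I4 exec-done | I5 reads
[17] I4 writes R2
[19] I5 exec-done
[20] I5 writes R3

I5 = (15, 16, 19, 20)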